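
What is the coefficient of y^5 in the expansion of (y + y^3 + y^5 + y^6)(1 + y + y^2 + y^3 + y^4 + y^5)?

(y + y^3 + y^5 + y^6) has coefficients 0,1,0,1,0,1 for degrees 0…5.
(1 + y + y^2 + y^3 + y^4 + y^5) has coefficients 1,1,1,1,1,1 for degrees 0…5.
[y^5] = 1·1 + 1·1 + 1·1 = 3.

3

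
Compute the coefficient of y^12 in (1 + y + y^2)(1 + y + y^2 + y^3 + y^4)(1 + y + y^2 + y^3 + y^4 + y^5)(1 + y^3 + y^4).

(1 + y + y^2) has coefficients 1,1,1 for degrees 0…2.
(1 + y + y^2 + y^3 + y^4) has coefficients 1,1,1,1,1,0,0,0,0,0,0,0,0 for degrees 0…12.
Multiplying by (1 + y + y^2 + y^3 + y^4 + y^5) gives running coefficients 1,2,3,4,5,5,4,3,2,1,0,0,0 for degrees 0…12.
Finally multiplying by (1 + y^3 + y^4), the product of all factors after the first has coefficients 1,2,3,5,8,10,11,12,12,10,7,5,3 for degrees 0…12.
[y^12] = 1·3 + 1·5 + 1·7 = 15.

15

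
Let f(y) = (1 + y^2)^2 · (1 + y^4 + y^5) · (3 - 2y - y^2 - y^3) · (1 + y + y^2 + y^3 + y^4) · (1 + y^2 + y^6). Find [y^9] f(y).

-11

(1 + y^2)^2 has coefficients 1,0,2,0,1 for degrees 0…4.
(1 + y^4 + y^5) has coefficients 1,0,0,0,1,1,0,0,0,0 for degrees 0…9.
Multiplying by (3 - 2y - y^2 - y^3) gives running coefficients 3,-2,-1,-1,3,1,-3,-2,-1,0 for degrees 0…9.
Multiplying by (1 + y + y^2 + y^3 + y^4) gives running coefficients 3,1,0,-1,2,0,-1,-2,-2,-5 for degrees 0…9.
Finally multiplying by (1 + y^2 + y^6), the product of all factors after the first has coefficients 3,1,3,0,2,-1,4,-1,-3,-8 for degrees 0…9.
[y^9] = 1·(-8) + 2·(-1) + 1·(-1) = -11.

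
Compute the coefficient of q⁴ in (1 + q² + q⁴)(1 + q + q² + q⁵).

2

(1 + q² + q⁴) has coefficients 1,0,1,0,1 for degrees 0…4.
(1 + q + q² + q⁵) has coefficients 1,1,1,0,0 for degrees 0…4.
[q⁴] = 1·0 + 1·1 + 1·1 = 2.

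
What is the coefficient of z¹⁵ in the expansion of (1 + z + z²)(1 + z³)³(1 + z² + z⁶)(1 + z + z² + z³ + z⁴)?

(1 + z + z²) has coefficients 1,1,1 for degrees 0…2.
(1 + z³)³ has coefficients 1,0,0,3,0,0,3,0,0,1,0,0,0,0,0,0 for degrees 0…15.
Multiplying by (1 + z² + z⁶) gives running coefficients 1,0,1,3,0,3,4,0,3,4,0,1,3,0,0,1 for degrees 0…15.
Finally multiplying by (1 + z + z² + z³ + z⁴), the product of all factors after the first has coefficients 1,1,2,5,5,7,11,10,10,14,11,8,11,8,4,5 for degrees 0…15.
[z¹⁵] = 1·5 + 1·4 + 1·8 = 17.

17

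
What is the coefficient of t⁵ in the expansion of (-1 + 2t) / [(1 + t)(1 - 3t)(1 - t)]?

-91

Partial fractions give a closed form: a_n = (-3/8)·(-1)^n + (-3/8)·3^n + (-1/4)·1^n.
At n = 5: a_5 = -91.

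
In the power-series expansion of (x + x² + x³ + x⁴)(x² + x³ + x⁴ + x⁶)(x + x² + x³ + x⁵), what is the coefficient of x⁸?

(x + x² + x³ + x⁴) has coefficients 0,1,1,1,1 for degrees 0…4.
(x² + x³ + x⁴ + x⁶) has coefficients 0,0,1,1,1,0,1,0,0 for degrees 0…8.
Finally multiplying by (x + x² + x³ + x⁵), the product of all factors after the first has coefficients 0,0,0,1,2,3,2,3,2 for degrees 0…8.
[x⁸] = 1·3 + 1·2 + 1·3 + 1·2 = 10.

10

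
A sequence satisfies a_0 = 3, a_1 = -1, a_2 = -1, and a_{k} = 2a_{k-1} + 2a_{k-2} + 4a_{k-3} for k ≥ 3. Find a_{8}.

1032

The ordinary generating function has denominator 1 - 2y - 2y^2 - 4y^3.
Iterating the recurrence: a_0,…,a_{8} = 3, -1, -1, 8, 10, 32, 116, 336, 1032.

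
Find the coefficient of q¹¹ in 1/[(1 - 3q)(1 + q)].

The denominator gives the recurrence a_n = 2a_(n−1) + 3a_(n−2) for n ≥ 2; the numerator fixes a_0 = 1, a_1 = 2.
Iterating: 1, 2, 7, 20, 61, 182, 547, 1640, 4921, 14762, 44287, 132860, so a_11 = 132860.

132860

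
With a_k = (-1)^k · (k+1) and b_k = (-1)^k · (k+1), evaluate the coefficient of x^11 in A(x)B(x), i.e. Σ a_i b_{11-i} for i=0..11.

The convolution is the x^11 coefficient of A(x)B(x).
Σ = 1·(-12) − 2·11 + 3·(-10) − 4·9 + 5·(-8) − 6·7 + 7·(-6) − 8·5 + 9·(-4) − 10·3 + 11·(-2) − 12·1 = -364.

-364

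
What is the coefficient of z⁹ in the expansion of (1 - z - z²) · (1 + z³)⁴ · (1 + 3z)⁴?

-68

(1 - z - z²) has coefficients 1,-1,-1 for degrees 0…2.
(1 + z³)⁴ has coefficients 1,0,0,4,0,0,6,0,0,4 for degrees 0…9.
Finally multiplying by (1 + 3z)⁴, the product of all factors after the first has coefficients 1,12,54,112,129,216,438,396,324,652 for degrees 0…9.
[z⁹] = 1·652 − 1·324 − 1·396 = -68.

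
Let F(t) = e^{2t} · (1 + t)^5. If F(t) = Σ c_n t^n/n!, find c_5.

5752

The EGF product rule gives c_5 = Σ_{k_1+k_2=5} C(5; k_1,k_2) · ∏ g_i(k_i), where e^{2t} gives (2)^k; (1+t)^5 gives the falling factorial (5)_k.
g_1(k) for k = 0…5: 1, 2, 4, 8, 16, 32.
g_2(k) for k = 0…5: 1, 5, 20, 60, 120, 120.
c_5 = Σ_k C(5,k)·g_1(k)·g_2(5−k) = 1·1·120 + 5·2·120 + 10·4·60 + 10·8·20 + 5·16·5 + 1·32·1 = 120 + 1200 + 2400 + 1600 + 400 + 32 = 5752.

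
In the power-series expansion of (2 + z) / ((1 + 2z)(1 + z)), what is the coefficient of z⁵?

Partial fractions give a closed form: a_n = (3)·(-2)^n + (-1)·(-1)^n.
At n = 5: a_5 = -95.

-95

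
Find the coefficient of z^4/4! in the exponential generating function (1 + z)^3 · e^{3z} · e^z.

The EGF product rule gives c_4 = Σ_{k_1+k_2+k_3=4} C(4; k_1,k_2,k_3) · ∏ g_i(k_i), where (1+z)^3 gives the falling factorial (3)_k; e^{3z} gives (3)^k; e^z gives (1)^k.
g_1(k) for k = 0…4: 1, 3, 6, 6, 0.
g_2(k) for k = 0…4: 1, 3, 9, 27, 81.
g_3(k) for k = 0…4: 1, 1, 1, 1, 1.
First combine the last two factors: h(k) = Σ_j C(k,j)·g_2(j)·g_3(k−j) for k = 0…4: 1, 4, 16, 64, 256.
c_4 = Σ_k C(4,k)·g_1(k)·h(4−k) = 1·1·256 + 4·3·64 + 6·6·16 + 4·6·4 = 256 + 768 + 576 + 96 = 1696.

1696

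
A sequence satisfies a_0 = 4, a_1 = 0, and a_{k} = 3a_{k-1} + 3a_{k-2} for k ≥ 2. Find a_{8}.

The ordinary generating function has denominator 1 - 3q - 3q^2.
Iterating the recurrence: a_0,…,a_{8} = 4, 0, 12, 36, 144, 540, 2052, 7776, 29484.

29484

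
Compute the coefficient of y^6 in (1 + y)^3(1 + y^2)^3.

(1 + y)^3 has coefficients 1,3,3,1 for degrees 0…3.
(1 + y^2)^3 has coefficients 1,0,3,0,3,0,1 for degrees 0…6.
[y^6] = 1·1 + 3·0 + 3·3 + 1·0 = 10.

10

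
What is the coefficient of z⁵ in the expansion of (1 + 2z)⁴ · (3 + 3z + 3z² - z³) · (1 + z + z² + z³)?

618

(1 + 2z)⁴ has coefficients 1,8,24,32,16 for degrees 0…4.
(3 + 3z + 3z² - z³) has coefficients 3,3,3,-1,0,0 for degrees 0…5.
Finally multiplying by (1 + z + z² + z³), the product of all factors after the first has coefficients 3,6,9,8,5,2 for degrees 0…5.
[z⁵] = 1·2 + 8·5 + 24·8 + 32·9 + 16·6 = 618.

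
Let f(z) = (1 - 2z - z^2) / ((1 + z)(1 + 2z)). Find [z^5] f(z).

The denominator gives the recurrence a_n = −3a_(n−1) − 2a_(n−2) for n ≥ 3; the numerator fixes a_0 = 1, a_1 = -5, a_2 = 12.
Iterating: 1, -5, 12, -26, 54, -110, so a_5 = -110.

-110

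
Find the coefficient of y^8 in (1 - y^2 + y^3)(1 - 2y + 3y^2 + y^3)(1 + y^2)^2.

-3

(1 - y^2 + y^3) has coefficients 1,0,-1,1 for degrees 0…3.
(1 - 2y + 3y^2 + y^3) has coefficients 1,-2,3,1,0,0,0,0,0 for degrees 0…8.
Finally multiplying by (1 + y^2)^2, the product of all factors after the first has coefficients 1,-2,5,-3,7,0,3,1,0 for degrees 0…8.
[y^8] = 1·0 − 1·3 + 1·0 = -3.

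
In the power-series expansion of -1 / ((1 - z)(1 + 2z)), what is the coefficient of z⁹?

341

Partial fractions give a closed form: a_n = (-1/3)·1^n + (-2/3)·(-2)^n.
At n = 9: a_9 = 341.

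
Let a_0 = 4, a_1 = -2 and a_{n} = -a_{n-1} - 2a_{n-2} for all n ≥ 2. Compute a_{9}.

The ordinary generating function has denominator 1 + z + 2z^2.
Iterating the recurrence: a_0,…,a_{9} = 4, -2, -6, 10, 2, -22, 18, 26, -62, 10.

10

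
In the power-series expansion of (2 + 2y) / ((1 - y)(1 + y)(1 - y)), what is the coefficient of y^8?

18

The denominator gives the recurrence a_n = a_(n−1) + a_(n−2) − a_(n−3) for n ≥ 3; the numerator fixes a_0 = 2, a_1 = 4, a_2 = 6.
Iterating: 2, 4, 6, 8, 10, 12, 14, 16, 18, so a_8 = 18.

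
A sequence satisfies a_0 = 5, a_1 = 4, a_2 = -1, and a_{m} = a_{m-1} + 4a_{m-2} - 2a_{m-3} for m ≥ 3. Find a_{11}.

The ordinary generating function has denominator 1 - t - 4t^2 + 2t^3.
Iterating the recurrence: a_0,…,a_{11} = 5, 4, -1, 5, -7, 15, -23, 51, -71, 179, -207, 651.

651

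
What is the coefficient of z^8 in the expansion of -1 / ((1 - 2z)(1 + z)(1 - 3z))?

-14421

Partial fractions give a closed form: a_n = (4/3)·2^n + (-1/12)·(-1)^n + (-9/4)·3^n.
At n = 8: a_8 = -14421.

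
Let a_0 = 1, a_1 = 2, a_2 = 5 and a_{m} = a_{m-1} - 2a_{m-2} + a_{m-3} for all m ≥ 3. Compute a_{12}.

11

The ordinary generating function has denominator 1 - t + 2t^2 - t^3.
Iterating the recurrence: a_0,…,a_{12} = 1, 2, 5, 2, -6, -5, 9, 13, -10, -27, 6, 50, 11.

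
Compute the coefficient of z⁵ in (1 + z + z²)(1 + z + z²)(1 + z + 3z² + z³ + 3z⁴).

16

(1 + z + z²) has coefficients 1,1,1 for degrees 0…2.
(1 + z + z²) has coefficients 1,1,1,0,0,0 for degrees 0…5.
Finally multiplying by (1 + z + 3z² + z³ + 3z⁴), the product of all factors after the first has coefficients 1,2,5,5,7,4 for degrees 0…5.
[z⁵] = 1·4 + 1·7 + 1·5 = 16.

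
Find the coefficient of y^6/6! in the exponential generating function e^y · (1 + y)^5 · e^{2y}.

The EGF product rule gives c_6 = Σ_{k_1+k_2+k_3=6} C(6; k_1,k_2,k_3) · ∏ g_i(k_i), where e^y gives (1)^k; (1+y)^5 gives the falling factorial (5)_k; e^{2y} gives (2)^k.
g_1(k) for k = 0…6: 1, 1, 1, 1, 1, 1, 1.
g_2(k) for k = 0…6: 1, 5, 20, 60, 120, 120, 0.
g_3(k) for k = 0…6: 1, 2, 4, 8, 16, 32, 64.
First combine the last two factors: h(k) = Σ_j C(k,j)·g_2(j)·g_3(k−j) for k = 0…6: 1, 7, 44, 248, 1256, 5752, 24064.
c_6 = Σ_k C(6,k)·g_1(k)·h(6−k) = 1·1·24064 + 6·1·5752 + 15·1·1256 + 20·1·248 + 15·1·44 + 6·1·7 + 1·1·1 = 24064 + 34512 + 18840 + 4960 + 660 + 42 + 1 = 83079.

83079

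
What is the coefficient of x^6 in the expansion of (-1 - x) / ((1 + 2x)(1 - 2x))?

-64

Partial fractions give a closed form: a_n = (-1/4)·(-2)^n + (-3/4)·2^n.
At n = 6: a_6 = -64.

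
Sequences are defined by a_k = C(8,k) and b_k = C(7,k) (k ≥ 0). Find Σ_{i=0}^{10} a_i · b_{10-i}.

3003

The convolution is the t^10 coefficient of A(t)B(t).
Σ = 1·0 + 8·0 + 28·0 + 56·1 + 70·7 + 56·21 + 28·35 + 8·35 + 1·21 + 0·7 + 0·1 = 3003.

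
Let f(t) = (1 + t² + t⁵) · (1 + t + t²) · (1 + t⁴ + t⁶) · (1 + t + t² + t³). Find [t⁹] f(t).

(1 + t² + t⁵) has coefficients 1,0,1,0,0,1 for degrees 0…5.
(1 + t + t²) has coefficients 1,1,1,0,0,0,0,0,0,0 for degrees 0…9.
Multiplying by (1 + t⁴ + t⁶) gives running coefficients 1,1,1,0,1,1,2,1,1,0 for degrees 0…9.
Finally multiplying by (1 + t + t² + t³), the product of all factors after the first has coefficients 1,2,3,3,3,3,4,5,5,4 for degrees 0…9.
[t⁹] = 1·4 + 1·5 + 1·3 = 12.

12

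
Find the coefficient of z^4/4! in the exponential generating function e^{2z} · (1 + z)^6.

2248

The EGF product rule gives c_4 = Σ_{k_1+k_2=4} C(4; k_1,k_2) · ∏ g_i(k_i), where e^{2z} gives (2)^k; (1+z)^6 gives the falling factorial (6)_k.
g_1(k) for k = 0…4: 1, 2, 4, 8, 16.
g_2(k) for k = 0…4: 1, 6, 30, 120, 360.
c_4 = Σ_k C(4,k)·g_1(k)·g_2(4−k) = 1·1·360 + 4·2·120 + 6·4·30 + 4·8·6 + 1·16·1 = 360 + 960 + 720 + 192 + 16 = 2248.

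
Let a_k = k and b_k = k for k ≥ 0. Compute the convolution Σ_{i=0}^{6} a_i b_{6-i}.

35

This is [x^6] in the product of the two ordinary generating functions.
Σ = 0·6 + 1·5 + 2·4 + 3·3 + 4·2 + 5·1 + 6·0 = 35.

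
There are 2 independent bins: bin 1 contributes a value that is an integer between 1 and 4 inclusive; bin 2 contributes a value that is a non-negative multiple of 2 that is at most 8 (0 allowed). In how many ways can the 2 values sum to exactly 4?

2

The generating function for the choices is (x + x² + x³ + x⁴)·(1 + x² + x⁴ + x⁶ + x⁸); the count is [x⁴].
(x + x² + x³ + x⁴) has coefficients 0,1,1,1,1 for degrees 0…4.
(1 + x² + x⁴ + x⁶ + x⁸) has coefficients 1,0,1,0,1 for degrees 0…4.
[x⁴] = 1·0 + 1·1 + 1·0 + 1·1 = 2.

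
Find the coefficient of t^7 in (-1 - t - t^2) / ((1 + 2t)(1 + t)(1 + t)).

The denominator gives the recurrence a_n = −4a_(n−1) − 5a_(n−2) − 2a_(n−3) for n ≥ 3; the numerator fixes a_0 = -1, a_1 = 3, a_2 = -8.
Iterating: -1, 3, -8, 19, -42, 89, -184, 375, so a_7 = 375.

375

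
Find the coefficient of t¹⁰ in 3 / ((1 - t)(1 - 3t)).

Partial fractions give a closed form: a_n = (-3/2)·1^n + (9/2)·3^n.
At n = 10: a_10 = 265719.

265719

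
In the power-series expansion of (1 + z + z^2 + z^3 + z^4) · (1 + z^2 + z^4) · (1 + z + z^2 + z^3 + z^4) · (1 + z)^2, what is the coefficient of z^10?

25

(1 + z + z^2 + z^3 + z^4) has coefficients 1,1,1,1,1 for degrees 0…4.
(1 + z^2 + z^4) has coefficients 1,0,1,0,1,0,0,0,0,0,0 for degrees 0…10.
Multiplying by (1 + z + z^2 + z^3 + z^4) gives running coefficients 1,1,2,2,3,2,2,1,1,0,0 for degrees 0…10.
Finally multiplying by (1 + z)^2, the product of all factors after the first has coefficients 1,3,5,7,9,10,9,7,5,3,1 for degrees 0…10.
[z^10] = 1·1 + 1·3 + 1·5 + 1·7 + 1·9 = 25.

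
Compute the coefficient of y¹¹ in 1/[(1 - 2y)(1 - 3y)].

Partial fractions give a closed form: a_n = (-2)·2^n + (3)·3^n.
At n = 11: a_11 = 527345.

527345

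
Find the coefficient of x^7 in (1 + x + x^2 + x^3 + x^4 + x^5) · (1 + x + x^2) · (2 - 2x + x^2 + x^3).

(1 + x + x^2 + x^3 + x^4 + x^5) has coefficients 1,1,1,1,1,1 for degrees 0…5.
(1 + x + x^2) has coefficients 1,1,1,0,0,0,0,0 for degrees 0…7.
Finally multiplying by (2 - 2x + x^2 + x^3), the product of all factors after the first has coefficients 2,0,1,0,2,1,0,0 for degrees 0…7.
[x^7] = 1·0 + 1·0 + 1·1 + 1·2 + 1·0 + 1·1 = 4.

4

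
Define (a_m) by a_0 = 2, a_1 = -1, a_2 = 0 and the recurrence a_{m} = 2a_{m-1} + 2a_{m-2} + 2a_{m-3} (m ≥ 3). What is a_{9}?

The ordinary generating function has denominator 1 - 2t - 2t^2 - 2t^3.
Iterating the recurrence: a_0,…,a_{9} = 2, -1, 0, 2, 2, 8, 24, 68, 200, 584.

584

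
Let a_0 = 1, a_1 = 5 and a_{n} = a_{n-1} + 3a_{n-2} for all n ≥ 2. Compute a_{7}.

605

The ordinary generating function has denominator 1 - z - 3z^2.
Iterating the recurrence: a_0,…,a_{7} = 1, 5, 8, 23, 47, 116, 257, 605.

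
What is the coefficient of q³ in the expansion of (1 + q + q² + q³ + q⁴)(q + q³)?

(1 + q + q² + q³ + q⁴) has coefficients 1,1,1,1 for degrees 0…3.
(q + q³) has coefficients 0,1,0,1 for degrees 0…3.
[q³] = 1·1 + 1·0 + 1·1 + 1·0 = 2.

2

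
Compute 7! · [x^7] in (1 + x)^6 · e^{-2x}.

-800

The EGF product rule gives c_7 = Σ_{k_1+k_2=7} C(7; k_1,k_2) · ∏ g_i(k_i), where (1+x)^6 gives the falling factorial (6)_k; e^{-2x} gives (-2)^k.
g_1(k) for k = 0…7: 1, 6, 30, 120, 360, 720, 720, 0.
g_2(k) for k = 0…7: 1, -2, 4, -8, 16, -32, 64, -128.
c_7 = Σ_k C(7,k)·g_1(k)·g_2(7−k) = 1·1·(-128) + 7·6·64 + 21·30·(-32) + 35·120·16 + 35·360·(-8) + 21·720·4 + 7·720·(-2) = −128 + 2688 − 20160 + 67200 − 100800 + 60480 − 10080 = -800.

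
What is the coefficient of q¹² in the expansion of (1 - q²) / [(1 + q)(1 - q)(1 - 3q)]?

531441

Partial fractions give a closed form: a_n = (1)·3^n.
At n = 12: a_12 = 531441.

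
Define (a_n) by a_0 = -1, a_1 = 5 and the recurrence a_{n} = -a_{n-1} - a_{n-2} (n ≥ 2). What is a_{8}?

-4

The ordinary generating function has denominator 1 + t + t^2.
Iterating the recurrence: a_0,…,a_{8} = -1, 5, -4, -1, 5, -4, -1, 5, -4.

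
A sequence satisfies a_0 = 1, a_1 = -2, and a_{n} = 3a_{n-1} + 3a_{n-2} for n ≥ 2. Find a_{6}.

-783

The ordinary generating function has denominator 1 - 3q - 3q^2.
Iterating the recurrence: a_0,…,a_{6} = 1, -2, -3, -15, -54, -207, -783.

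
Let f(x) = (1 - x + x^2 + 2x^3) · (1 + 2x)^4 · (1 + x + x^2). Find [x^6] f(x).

(1 - x + x^2 + 2x^3) has coefficients 1,-1,1,2 for degrees 0…3.
(1 + 2x)^4 has coefficients 1,8,24,32,16,0,0 for degrees 0…6.
Finally multiplying by (1 + x + x^2), the product of all factors after the first has coefficients 1,9,33,64,72,48,16 for degrees 0…6.
[x^6] = 1·16 − 1·48 + 1·72 + 2·64 = 168.

168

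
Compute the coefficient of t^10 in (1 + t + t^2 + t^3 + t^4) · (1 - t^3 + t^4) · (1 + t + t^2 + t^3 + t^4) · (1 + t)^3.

(1 + t + t^2 + t^3 + t^4) has coefficients 1,1,1,1,1 for degrees 0…4.
(1 - t^3 + t^4) has coefficients 1,0,0,-1,1,0,0,0,0,0,0 for degrees 0…10.
Multiplying by (1 + t + t^2 + t^3 + t^4) gives running coefficients 1,1,1,0,1,0,0,0,1,0,0 for degrees 0…10.
Finally multiplying by (1 + t)^3, the product of all factors after the first has coefficients 1,4,7,7,5,4,3,1,1,3,3 for degrees 0…10.
[t^10] = 1·3 + 1·3 + 1·1 + 1·1 + 1·3 = 11.

11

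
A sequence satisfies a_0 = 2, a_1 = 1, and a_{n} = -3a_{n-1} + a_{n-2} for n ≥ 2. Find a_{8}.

-1549

The ordinary generating function has denominator 1 + 3y - y^2.
Iterating the recurrence: a_0,…,a_{8} = 2, 1, -1, 4, -13, 43, -142, 469, -1549.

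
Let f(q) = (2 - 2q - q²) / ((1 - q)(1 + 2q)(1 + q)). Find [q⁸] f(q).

Partial fractions give a closed form: a_n = (-1/6)·1^n + (11/3)·(-2)^n + (-3/2)·(-1)^n.
At n = 8: a_8 = 937.

937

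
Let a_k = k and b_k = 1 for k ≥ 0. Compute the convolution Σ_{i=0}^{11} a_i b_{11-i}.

66

The convolution is the x^11 coefficient of A(x)B(x).
Σ = 0·1 + 1·1 + 2·1 + 3·1 + 4·1 + 5·1 + 6·1 + 7·1 + 8·1 + 9·1 + 10·1 + 11·1 = 66.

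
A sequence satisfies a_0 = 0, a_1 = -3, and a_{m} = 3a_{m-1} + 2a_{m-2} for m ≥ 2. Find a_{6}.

-1485

The ordinary generating function has denominator 1 - 3y - 2y^2.
Iterating the recurrence: a_0,…,a_{6} = 0, -3, -9, -33, -117, -417, -1485.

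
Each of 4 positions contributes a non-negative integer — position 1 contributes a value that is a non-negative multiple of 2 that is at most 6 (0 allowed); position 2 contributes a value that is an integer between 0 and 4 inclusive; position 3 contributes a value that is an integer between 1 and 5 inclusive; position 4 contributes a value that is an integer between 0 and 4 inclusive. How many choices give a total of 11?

55

The generating function for the choices is (1 + x² + x⁴ + x⁶)·(1 + x + x² + x³ + x⁴)·(x + x² + x³ + x⁴ + x⁵)·(1 + x + x² + x³ + x⁴); the count is [x¹¹].
(1 + x² + x⁴ + x⁶) has coefficients 1,0,1,0,1,0,1 for degrees 0…6.
(1 + x + x² + x³ + x⁴) has coefficients 1,1,1,1,1,0,0,0,0,0,0,0 for degrees 0…11.
Multiplying by (x + x² + x³ + x⁴ + x⁵) gives running coefficients 0,1,2,3,4,5,4,3,2,1,0,0 for degrees 0…11.
Finally multiplying by (1 + x + x² + x³ + x⁴), the product of all factors after the first has coefficients 0,1,3,6,10,15,18,19,18,15,10,6 for degrees 0…11.
[x¹¹] = 1·6 + 1·15 + 1·19 + 1·15 = 55.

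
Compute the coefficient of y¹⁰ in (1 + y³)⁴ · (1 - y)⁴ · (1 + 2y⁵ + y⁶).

23

(1 + y³)⁴ has coefficients 1,0,0,4,0,0,6,0,0,4,0 for degrees 0…10.
(1 - y)⁴ has coefficients 1,-4,6,-4,1,0,0,0,0,0,0 for degrees 0…10.
Finally multiplying by (1 + 2y⁵ + y⁶), the product of all factors after the first has coefficients 1,-4,6,-4,1,2,-7,8,-2,-2,1 for degrees 0…10.
[y¹⁰] = 1·1 + 4·8 + 6·1 + 4·(-4) = 23.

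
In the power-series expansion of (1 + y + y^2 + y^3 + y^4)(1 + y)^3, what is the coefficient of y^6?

4

(1 + y + y^2 + y^3 + y^4) has coefficients 1,1,1,1,1 for degrees 0…4.
(1 + y)^3 has coefficients 1,3,3,1,0,0,0 for degrees 0…6.
[y^6] = 1·0 + 1·0 + 1·0 + 1·1 + 1·3 = 4.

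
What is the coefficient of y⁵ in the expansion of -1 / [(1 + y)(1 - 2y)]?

Partial fractions give a closed form: a_n = (-1/3)·(-1)^n + (-2/3)·2^n.
At n = 5: a_5 = -21.

-21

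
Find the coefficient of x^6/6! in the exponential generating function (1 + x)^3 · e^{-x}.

The EGF product rule gives c_6 = Σ_{k_1+k_2=6} C(6; k_1,k_2) · ∏ g_i(k_i), where (1+x)^3 gives the falling factorial (3)_k; e^{-x} gives (-1)^k.
g_1(k) for k = 0…6: 1, 3, 6, 6, 0, 0, 0.
g_2(k) for k = 0…6: 1, -1, 1, -1, 1, -1, 1.
c_6 = Σ_k C(6,k)·g_1(k)·g_2(6−k) = 1·1·1 + 6·3·(-1) + 15·6·1 + 20·6·(-1) = 1 − 18 + 90 − 120 = -47.

-47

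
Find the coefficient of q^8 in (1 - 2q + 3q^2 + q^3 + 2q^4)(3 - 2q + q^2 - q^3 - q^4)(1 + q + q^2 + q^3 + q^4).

-3

(1 - 2q + 3q^2 + q^3 + 2q^4) has coefficients 1,-2,3,1,2 for degrees 0…4.
(3 - 2q + q^2 - q^3 - q^4) has coefficients 3,-2,1,-1,-1,0,0,0,0 for degrees 0…8.
Finally multiplying by (1 + q + q^2 + q^3 + q^4), the product of all factors after the first has coefficients 3,1,2,1,0,-3,-1,-2,-1 for degrees 0…8.
[q^8] = 1·(-1) − 2·(-2) + 3·(-1) + 1·(-3) + 2·0 = -3.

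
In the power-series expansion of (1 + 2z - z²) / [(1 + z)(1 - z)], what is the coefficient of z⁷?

The denominator gives the recurrence a_n = a_(n−2) for n ≥ 3; the numerator fixes a_0 = 1, a_1 = 2, a_2 = 0.
Iterating: 1, 2, 0, 2, 0, 2, 0, 2, so a_7 = 2.

2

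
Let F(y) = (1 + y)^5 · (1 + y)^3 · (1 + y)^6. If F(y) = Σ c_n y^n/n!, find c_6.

The EGF product rule gives c_6 = Σ_{k_1+k_2+k_3=6} C(6; k_1,k_2,k_3) · ∏ g_i(k_i), where (1+y)^5 gives the falling factorial (5)_k; (1+y)^3 gives the falling factorial (3)_k; (1+y)^6 gives the falling factorial (6)_k.
g_1(k) for k = 0…6: 1, 5, 20, 60, 120, 120, 0.
g_2(k) for k = 0…6: 1, 3, 6, 6, 0, 0, 0.
g_3(k) for k = 0…6: 1, 6, 30, 120, 360, 720, 720.
First combine the last two factors: h(k) = Σ_j C(k,j)·g_2(j)·g_3(k−j) for k = 0…6: 1, 9, 72, 504, 3024, 15120, 60480.
c_6 = Σ_k C(6,k)·g_1(k)·h(6−k) = 1·1·60480 + 6·5·15120 + 15·20·3024 + 20·60·504 + 15·120·72 + 6·120·9 = 60480 + 453600 + 907200 + 604800 + 129600 + 6480 = 2162160.

2162160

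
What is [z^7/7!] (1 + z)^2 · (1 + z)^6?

40320

The EGF product rule gives c_7 = Σ_{k_1+k_2=7} C(7; k_1,k_2) · ∏ g_i(k_i), where (1+z)^2 gives the falling factorial (2)_k; (1+z)^6 gives the falling factorial (6)_k.
g_1(k) for k = 0…7: 1, 2, 2, 0, 0, 0, 0, 0.
g_2(k) for k = 0…7: 1, 6, 30, 120, 360, 720, 720, 0.
c_7 = Σ_k C(7,k)·g_1(k)·g_2(7−k) = 7·2·720 + 21·2·720 = 10080 + 30240 = 40320.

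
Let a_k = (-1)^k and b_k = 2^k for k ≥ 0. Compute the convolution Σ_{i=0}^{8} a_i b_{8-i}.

171

The convolution is the t^8 coefficient of A(t)B(t).
Σ = 1·256 − 1·128 + 1·64 − 1·32 + 1·16 − 1·8 + 1·4 − 1·2 + 1·1 = 171.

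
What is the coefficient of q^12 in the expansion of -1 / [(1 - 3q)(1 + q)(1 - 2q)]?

The denominator gives the recurrence a_n = 4a_(n−1) − a_(n−2) − 6a_(n−3) for n ≥ 3; the numerator fixes a_0 = -1, a_1 = -4, a_2 = -15.
Iterating: -1, -4, -15, -50, -161, -504, -1555, -4750, -14421, -43604, -131495, -395850, -1190281, so a_12 = -1190281.

-1190281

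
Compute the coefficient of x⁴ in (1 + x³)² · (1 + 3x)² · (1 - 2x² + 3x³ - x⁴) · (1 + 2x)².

(1 + x³)² has coefficients 1,0,0,2,0 for degrees 0…4.
(1 + 3x)² has coefficients 1,6,9,0,0 for degrees 0…4.
Multiplying by (1 - 2x² + 3x³ - x⁴) gives running coefficients 1,6,7,-9,-1 for degrees 0…4.
Finally multiplying by (1 + 2x)², the product of all factors after the first has coefficients 1,10,35,43,-9 for degrees 0…4.
[x⁴] = 1·(-9) + 2·10 = 11.

11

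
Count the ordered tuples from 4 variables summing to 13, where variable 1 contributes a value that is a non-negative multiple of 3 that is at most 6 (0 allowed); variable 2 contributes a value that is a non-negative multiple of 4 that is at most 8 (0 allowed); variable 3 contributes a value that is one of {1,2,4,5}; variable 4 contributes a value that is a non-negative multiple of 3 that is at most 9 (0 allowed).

8

The generating function for the choices is (1 + t^3 + t^6)·(1 + t^4 + t^8)·(t + t^2 + t^4 + t^5)·(1 + t^3 + t^6 + t^9); the count is [t^13].
(1 + t^3 + t^6) has coefficients 1,0,0,1,0,0,1 for degrees 0…6.
(1 + t^4 + t^8) has coefficients 1,0,0,0,1,0,0,0,1,0,0,0,0,0 for degrees 0…13.
Multiplying by (t + t^2 + t^4 + t^5) gives running coefficients 0,1,1,0,1,2,1,0,1,2,1,0,1,1 for degrees 0…13.
Finally multiplying by (1 + t^3 + t^6 + t^9), the product of all factors after the first has coefficients 0,1,1,0,2,3,1,2,4,3,3,4,4,3 for degrees 0…13.
[t^13] = 1·3 + 1·3 + 1·2 = 8.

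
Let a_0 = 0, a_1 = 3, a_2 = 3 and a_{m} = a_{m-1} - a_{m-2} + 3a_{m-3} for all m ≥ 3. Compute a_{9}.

63

The ordinary generating function has denominator 1 - t + t^2 - 3t^3.
Iterating the recurrence: a_0,…,a_{9} = 0, 3, 3, 0, 6, 15, 9, 12, 48, 63.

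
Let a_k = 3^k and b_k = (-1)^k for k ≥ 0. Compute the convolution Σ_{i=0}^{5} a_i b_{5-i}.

182

The convolution is the t^5 coefficient of A(t)B(t).
Σ = 1·(-1) + 3·1 + 9·(-1) + 27·1 + 81·(-1) + 243·1 = 182.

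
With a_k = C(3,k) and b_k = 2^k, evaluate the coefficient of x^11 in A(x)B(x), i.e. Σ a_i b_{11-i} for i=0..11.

This is [x^11] in the product of the two ordinary generating functions.
Σ = 1·2048 + 3·1024 + 3·512 + 1·256 + 0·128 + 0·64 + 0·32 + 0·16 + 0·8 + 0·4 + 0·2 + 0·1 = 6912.

6912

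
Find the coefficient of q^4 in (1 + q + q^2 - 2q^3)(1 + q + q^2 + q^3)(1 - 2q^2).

-6

(1 + q + q^2 - 2q^3) has coefficients 1,1,1,-2 for degrees 0…3.
(1 + q + q^2 + q^3) has coefficients 1,1,1,1,0 for degrees 0…4.
Finally multiplying by (1 - 2q^2), the product of all factors after the first has coefficients 1,1,-1,-1,-2 for degrees 0…4.
[q^4] = 1·(-2) + 1·(-1) + 1·(-1) − 2·1 = -6.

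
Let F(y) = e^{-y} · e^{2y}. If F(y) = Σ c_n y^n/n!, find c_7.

1

The EGF product rule gives c_7 = Σ_{k_1+k_2=7} C(7; k_1,k_2) · ∏ g_i(k_i), where e^{-y} gives (-1)^k; e^{2y} gives (2)^k.
g_1(k) for k = 0…7: 1, -1, 1, -1, 1, -1, 1, -1.
g_2(k) for k = 0…7: 1, 2, 4, 8, 16, 32, 64, 128.
c_7 = Σ_k C(7,k)·g_1(k)·g_2(7−k) = 1·1·128 + 7·(-1)·64 + 21·1·32 + 35·(-1)·16 + 35·1·8 + 21·(-1)·4 + 7·1·2 + 1·(-1)·1 = 128 − 448 + 672 − 560 + 280 − 84 + 14 − 1 = 1.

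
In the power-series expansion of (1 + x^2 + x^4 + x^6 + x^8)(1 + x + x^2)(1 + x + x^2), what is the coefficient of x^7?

4

(1 + x^2 + x^4 + x^6 + x^8) has coefficients 1,0,1,0,1,0,1,0 for degrees 0…7.
(1 + x + x^2) has coefficients 1,1,1,0,0,0,0,0 for degrees 0…7.
Finally multiplying by (1 + x + x^2), the product of all factors after the first has coefficients 1,2,3,2,1,0,0,0 for degrees 0…7.
[x^7] = 1·0 + 1·0 + 1·2 + 1·2 = 4.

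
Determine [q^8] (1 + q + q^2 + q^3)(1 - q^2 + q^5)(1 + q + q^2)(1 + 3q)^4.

(1 + q + q^2 + q^3) has coefficients 1,1,1,1 for degrees 0…3.
(1 - q^2 + q^5) has coefficients 1,0,-1,0,0,1,0,0,0 for degrees 0…8.
Multiplying by (1 + q + q^2) gives running coefficients 1,1,0,-1,-1,1,1,1,0 for degrees 0…8.
Finally multiplying by (1 + 3q)^4, the product of all factors after the first has coefficients 1,13,66,161,176,16,-149,-122,93 for degrees 0…8.
[q^8] = 1·93 + 1·(-122) + 1·(-149) + 1·16 = -162.

-162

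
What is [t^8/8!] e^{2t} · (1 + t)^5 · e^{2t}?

The EGF product rule gives c_8 = Σ_{k_1+k_2+k_3=8} C(8; k_1,k_2,k_3) · ∏ g_i(k_i), where e^{2t} gives (2)^k; (1+t)^5 gives the falling factorial (5)_k; e^{2t} gives (2)^k.
g_1(k) for k = 0…8: 1, 2, 4, 8, 16, 32, 64, 128, 256.
g_2(k) for k = 0…8: 1, 5, 20, 60, 120, 120, 0, 0, 0.
g_3(k) for k = 0…8: 1, 2, 4, 8, 16, 32, 64, 128, 256.
First combine the last two factors: h(k) = Σ_j C(k,j)·g_2(j)·g_3(k−j) for k = 0…8: 1, 7, 44, 248, 1256, 5752, 24064, 93088, 336896.
c_8 = Σ_k C(8,k)·g_1(k)·h(8−k) = 1·1·336896 + 8·2·93088 + 28·4·24064 + 56·8·5752 + 70·16·1256 + 56·32·248 + 28·64·44 + 8·128·7 + 1·256·1 = 336896 + 1489408 + 2695168 + 2576896 + 1406720 + 444416 + 78848 + 7168 + 256 = 9035776.

9035776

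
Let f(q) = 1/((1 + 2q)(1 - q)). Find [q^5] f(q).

-21

Partial fractions give a closed form: a_n = (2/3)·(-2)^n + (1/3)·1^n.
At n = 5: a_5 = -21.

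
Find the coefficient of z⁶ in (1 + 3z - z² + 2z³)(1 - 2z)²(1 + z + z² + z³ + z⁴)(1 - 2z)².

(1 + 3z - z² + 2z³) has coefficients 1,3,-1,2 for degrees 0…3.
(1 - 2z)² has coefficients 1,-4,4,0,0,0,0 for degrees 0…6.
Multiplying by (1 + z + z² + z³ + z⁴) gives running coefficients 1,-3,1,1,1,0,4 for degrees 0…6.
Finally multiplying by (1 - 2z)², the product of all factors after the first has coefficients 1,-7,17,-15,1,0,8 for degrees 0…6.
[z⁶] = 1·8 + 3·0 − 1·1 + 2·(-15) = -23.

-23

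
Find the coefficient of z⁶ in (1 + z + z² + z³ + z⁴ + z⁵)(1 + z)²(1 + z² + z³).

(1 + z + z² + z³ + z⁴ + z⁵) has coefficients 1,1,1,1,1,1 for degrees 0…5.
(1 + z)² has coefficients 1,2,1,0,0,0,0 for degrees 0…6.
Finally multiplying by (1 + z² + z³), the product of all factors after the first has coefficients 1,2,2,3,3,1,0 for degrees 0…6.
[z⁶] = 1·0 + 1·1 + 1·3 + 1·3 + 1·2 + 1·2 = 11.

11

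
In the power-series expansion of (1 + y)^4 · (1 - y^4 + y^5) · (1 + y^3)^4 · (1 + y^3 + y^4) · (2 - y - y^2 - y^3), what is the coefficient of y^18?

-67

(1 + y)^4 has coefficients 1,4,6,4,1 for degrees 0…4.
(1 - y^4 + y^5) has coefficients 1,0,0,0,-1,1,0,0,0,0,0,0,0,0,0,0,0,0,0 for degrees 0…18.
Multiplying by (1 + y^3)^4 gives running coefficients 1,0,0,4,-1,1,6,-4,4,4,-6,6,1,-4,4,0,-1,1,0 for degrees 0…18.
Multiplying by (1 + y^3 + y^4) gives running coefficients 1,0,0,5,0,1,10,-1,4,11,-4,6,9,-6,4,7,-4,1,4 for degrees 0…18.
Finally multiplying by (2 - y - y^2 - y^3), the product of all factors after the first has coefficients 2,-1,-1,9,-5,-3,14,-13,-2,9,-22,1,5,-23,-1,7,-13,-5,4 for degrees 0…18.
[y^18] = 1·4 + 4·(-5) + 6·(-13) + 4·7 + 1·(-1) = -67.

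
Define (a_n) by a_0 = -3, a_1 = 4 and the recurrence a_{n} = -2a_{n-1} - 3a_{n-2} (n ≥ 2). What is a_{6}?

The ordinary generating function has denominator 1 + 2z + 3z^2.
Iterating the recurrence: a_0,…,a_{6} = -3, 4, 1, -14, 25, -8, -59.

-59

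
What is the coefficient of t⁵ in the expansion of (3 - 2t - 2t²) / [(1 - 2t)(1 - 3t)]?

The denominator gives the recurrence a_n = 5a_(n−1) − 6a_(n−2) for n ≥ 3; the numerator fixes a_0 = 3, a_1 = 13, a_2 = 45.
Iterating: 3, 13, 45, 147, 465, 1443, so a_5 = 1443.

1443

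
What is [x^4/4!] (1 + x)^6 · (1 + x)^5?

The EGF product rule gives c_4 = Σ_{k_1+k_2=4} C(4; k_1,k_2) · ∏ g_i(k_i), where (1+x)^6 gives the falling factorial (6)_k; (1+x)^5 gives the falling factorial (5)_k.
g_1(k) for k = 0…4: 1, 6, 30, 120, 360.
g_2(k) for k = 0…4: 1, 5, 20, 60, 120.
c_4 = Σ_k C(4,k)·g_1(k)·g_2(4−k) = 1·1·120 + 4·6·60 + 6·30·20 + 4·120·5 + 1·360·1 = 120 + 1440 + 3600 + 2400 + 360 = 7920.

7920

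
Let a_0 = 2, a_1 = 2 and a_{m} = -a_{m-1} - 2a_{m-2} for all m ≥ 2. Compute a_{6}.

The ordinary generating function has denominator 1 + q + 2q^2.
Iterating the recurrence: a_0,…,a_{6} = 2, 2, -6, 2, 10, -14, -6.

-6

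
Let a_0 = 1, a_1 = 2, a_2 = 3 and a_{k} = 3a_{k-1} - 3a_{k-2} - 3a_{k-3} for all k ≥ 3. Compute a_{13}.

The ordinary generating function has denominator 1 - 3z + 3z^2 + 3z^3.
Iterating the recurrence: a_0,…,a_{13} = 1, 2, 3, 0, -15, -54, -117, -144, 81, 1026, 3267, 6480, 6561, -9558.

-9558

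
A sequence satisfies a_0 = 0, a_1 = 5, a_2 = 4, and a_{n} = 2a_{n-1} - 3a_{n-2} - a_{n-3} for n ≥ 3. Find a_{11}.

The ordinary generating function has denominator 1 - 2y + 3y^2 + y^3.
Iterating the recurrence: a_0,…,a_{11} = 0, 5, 4, -7, -31, -45, 10, 186, 387, 206, -935, -2875.

-2875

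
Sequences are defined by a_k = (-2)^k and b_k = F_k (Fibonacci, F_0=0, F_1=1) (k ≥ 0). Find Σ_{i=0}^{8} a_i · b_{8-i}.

-93

The convolution is the x^8 coefficient of A(x)B(x).
Σ = 1·21 − 2·13 + 4·8 − 8·5 + 16·3 − 32·2 + 64·1 − 128·1 + 256·0 = -93.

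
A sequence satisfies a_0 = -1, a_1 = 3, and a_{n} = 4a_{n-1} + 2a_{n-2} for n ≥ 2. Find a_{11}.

7045856

The ordinary generating function has denominator 1 - 4y - 2y^2.
Iterating the recurrence: a_0,…,a_{11} = -1, 3, 10, 46, 204, 908, 4040, 17976, 79984, 355888, 1583520, 7045856.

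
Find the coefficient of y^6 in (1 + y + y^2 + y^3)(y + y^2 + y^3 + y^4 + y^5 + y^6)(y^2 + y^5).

5

(1 + y + y^2 + y^3) has coefficients 1,1,1,1 for degrees 0…3.
(y + y^2 + y^3 + y^4 + y^5 + y^6) has coefficients 0,1,1,1,1,1,1 for degrees 0…6.
Finally multiplying by (y^2 + y^5), the product of all factors after the first has coefficients 0,0,0,1,1,1,2 for degrees 0…6.
[y^6] = 1·2 + 1·1 + 1·1 + 1·1 = 5.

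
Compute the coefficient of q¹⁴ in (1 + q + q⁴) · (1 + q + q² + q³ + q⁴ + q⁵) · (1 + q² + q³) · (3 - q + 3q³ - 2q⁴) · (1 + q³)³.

99

(1 + q + q⁴) has coefficients 1,1,0,0,1 for degrees 0…4.
(1 + q + q² + q³ + q⁴ + q⁵) has coefficients 1,1,1,1,1,1,0,0,0,0,0,0,0,0,0 for degrees 0…14.
Multiplying by (1 + q² + q³) gives running coefficients 1,1,2,3,3,3,2,2,1,0,0,0,0,0,0 for degrees 0…14.
Multiplying by (3 - q + 3q³ - 2q⁴) gives running coefficients 3,2,5,10,7,10,8,7,4,-1,2,-1,-2,0,0 for degrees 0…14.
Finally multiplying by (1 + q³)³, the product of all factors after the first has coefficients 3,2,5,19,13,25,47,34,49,56,46,46,29,34,19 for degrees 0…14.
[q¹⁴] = 1·19 + 1·34 + 1·46 = 99.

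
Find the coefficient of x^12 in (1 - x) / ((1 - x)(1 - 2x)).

4096

Partial fractions give a closed form: a_n = (1)·2^n.
At n = 12: a_12 = 4096.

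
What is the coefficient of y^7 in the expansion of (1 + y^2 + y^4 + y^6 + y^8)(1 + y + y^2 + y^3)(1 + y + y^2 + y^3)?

(1 + y^2 + y^4 + y^6 + y^8) has coefficients 1,0,1,0,1,0,1,0 for degrees 0…7.
(1 + y + y^2 + y^3) has coefficients 1,1,1,1,0,0,0,0 for degrees 0…7.
Finally multiplying by (1 + y + y^2 + y^3), the product of all factors after the first has coefficients 1,2,3,4,3,2,1,0 for degrees 0…7.
[y^7] = 1·0 + 1·2 + 1·4 + 1·2 = 8.

8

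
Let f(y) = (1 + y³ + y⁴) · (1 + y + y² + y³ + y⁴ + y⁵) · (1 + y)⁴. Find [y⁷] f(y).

(1 + y³ + y⁴) has coefficients 1,0,0,1,1 for degrees 0…4.
(1 + y + y² + y³ + y⁴ + y⁵) has coefficients 1,1,1,1,1,1,0,0 for degrees 0…7.
Finally multiplying by (1 + y)⁴, the product of all factors after the first has coefficients 1,5,11,15,16,16,15,11 for degrees 0…7.
[y⁷] = 1·11 + 1·16 + 1·15 = 42.

42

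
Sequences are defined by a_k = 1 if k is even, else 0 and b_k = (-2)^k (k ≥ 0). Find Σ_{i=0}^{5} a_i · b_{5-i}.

-42

The convolution is the x^5 coefficient of A(x)B(x).
Σ = 1·(-32) + 0·16 + 1·(-8) + 0·4 + 1·(-2) + 0·1 = -42.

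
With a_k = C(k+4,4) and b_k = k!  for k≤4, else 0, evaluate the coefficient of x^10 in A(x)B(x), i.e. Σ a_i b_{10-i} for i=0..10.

9726

Write out a_i and b_{10-i} for i = 0,…,10 and sum the products.
Σ = 1·0 + 5·0 + 15·0 + 35·0 + 70·0 + 126·0 + 210·24 + 330·6 + 495·2 + 715·1 + 1001·1 = 9726.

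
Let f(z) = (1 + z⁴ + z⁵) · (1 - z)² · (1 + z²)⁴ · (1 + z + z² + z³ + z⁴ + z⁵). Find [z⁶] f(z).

(1 + z⁴ + z⁵) has coefficients 1,0,0,0,1,1 for degrees 0…5.
(1 - z)² has coefficients 1,-2,1,0,0,0,0 for degrees 0…6.
Multiplying by (1 + z²)⁴ gives running coefficients 1,-2,5,-8,10,-12,10 for degrees 0…6.
Finally multiplying by (1 + z + z² + z³ + z⁴ + z⁵), the product of all factors after the first has coefficients 1,-1,4,-4,6,-6,3 for degrees 0…6.
[z⁶] = 1·3 + 1·4 + 1·(-1) = 6.

6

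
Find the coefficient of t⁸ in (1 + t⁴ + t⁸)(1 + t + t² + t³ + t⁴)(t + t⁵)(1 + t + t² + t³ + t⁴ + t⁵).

11

(1 + t⁴ + t⁸) has coefficients 1,0,0,0,1,0,0,0,1 for degrees 0…8.
(1 + t + t² + t³ + t⁴) has coefficients 1,1,1,1,1,0,0,0,0 for degrees 0…8.
Multiplying by (t + t⁵) gives running coefficients 0,1,1,1,1,2,1,1,1 for degrees 0…8.
Finally multiplying by (1 + t + t² + t³ + t⁴ + t⁵), the product of all factors after the first has coefficients 0,1,2,3,4,6,7,7,7 for degrees 0…8.
[t⁸] = 1·7 + 1·4 + 1·0 = 11.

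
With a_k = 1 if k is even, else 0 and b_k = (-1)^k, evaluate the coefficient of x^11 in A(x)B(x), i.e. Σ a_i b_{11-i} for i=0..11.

-6

Write out a_i and b_{11-i} for i = 0,…,11 and sum the products.
Σ = 1·(-1) + 0·1 + 1·(-1) + 0·1 + 1·(-1) + 0·1 + 1·(-1) + 0·1 + 1·(-1) + 0·1 + 1·(-1) + 0·1 = -6.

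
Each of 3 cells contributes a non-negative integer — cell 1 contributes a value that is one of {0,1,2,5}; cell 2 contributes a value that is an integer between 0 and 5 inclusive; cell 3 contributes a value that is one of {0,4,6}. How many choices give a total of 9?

8

The generating function for the choices is (1 + q + q² + q⁵)·(1 + q + q² + q³ + q⁴ + q⁵)·(1 + q⁴ + q⁶); the count is [q⁹].
(1 + q + q² + q⁵) has coefficients 1,1,1,0,0,1 for degrees 0…5.
(1 + q + q² + q³ + q⁴ + q⁵) has coefficients 1,1,1,1,1,1,0,0,0,0 for degrees 0…9.
Finally multiplying by (1 + q⁴ + q⁶), the product of all factors after the first has coefficients 1,1,1,1,2,2,2,2,2,2 for degrees 0…9.
[q⁹] = 1·2 + 1·2 + 1·2 + 1·2 = 8.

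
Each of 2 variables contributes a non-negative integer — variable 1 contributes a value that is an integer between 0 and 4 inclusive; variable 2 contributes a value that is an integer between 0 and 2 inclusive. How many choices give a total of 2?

3

The generating function for the choices is (1 + y + y² + y³ + y⁴)·(1 + y + y²); the count is [y²].
(1 + y + y² + y³ + y⁴) has coefficients 1,1,1 for degrees 0…2.
(1 + y + y²) has coefficients 1,1,1 for degrees 0…2.
[y²] = 1·1 + 1·1 + 1·1 = 3.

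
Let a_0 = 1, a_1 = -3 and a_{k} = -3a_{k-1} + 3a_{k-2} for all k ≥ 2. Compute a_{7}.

The ordinary generating function has denominator 1 + 3z - 3z^2.
Iterating the recurrence: a_0,…,a_{7} = 1, -3, 12, -45, 171, -648, 2457, -9315.

-9315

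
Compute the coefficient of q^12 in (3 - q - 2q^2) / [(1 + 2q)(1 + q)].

24574

The denominator gives the recurrence a_n = −3a_(n−1) − 2a_(n−2) for n ≥ 3; the numerator fixes a_0 = 3, a_1 = -10, a_2 = 22.
Iterating: 3, -10, 22, -46, 94, -190, 382, -766, 1534, -3070, 6142, -12286, 24574, so a_12 = 24574.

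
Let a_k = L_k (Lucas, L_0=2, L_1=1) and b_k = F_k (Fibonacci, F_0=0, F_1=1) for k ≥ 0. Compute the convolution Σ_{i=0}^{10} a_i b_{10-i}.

The convolution is the t^10 coefficient of A(t)B(t).
Σ = 2·55 + 1·34 + 3·21 + 4·13 + 7·8 + 11·5 + 18·3 + 29·2 + 47·1 + 76·1 + 123·0 = 605.

605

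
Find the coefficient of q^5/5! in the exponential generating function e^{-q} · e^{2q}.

The EGF product rule gives c_5 = Σ_{k_1+k_2=5} C(5; k_1,k_2) · ∏ g_i(k_i), where e^{-q} gives (-1)^k; e^{2q} gives (2)^k.
g_1(k) for k = 0…5: 1, -1, 1, -1, 1, -1.
g_2(k) for k = 0…5: 1, 2, 4, 8, 16, 32.
c_5 = Σ_k C(5,k)·g_1(k)·g_2(5−k) = 1·1·32 + 5·(-1)·16 + 10·1·8 + 10·(-1)·4 + 5·1·2 + 1·(-1)·1 = 32 − 80 + 80 − 40 + 10 − 1 = 1.

1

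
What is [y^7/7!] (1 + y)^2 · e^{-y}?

The EGF product rule gives c_7 = Σ_{k_1+k_2=7} C(7; k_1,k_2) · ∏ g_i(k_i), where (1+y)^2 gives the falling factorial (2)_k; e^{-y} gives (-1)^k.
g_1(k) for k = 0…7: 1, 2, 2, 0, 0, 0, 0, 0.
g_2(k) for k = 0…7: 1, -1, 1, -1, 1, -1, 1, -1.
c_7 = Σ_k C(7,k)·g_1(k)·g_2(7−k) = 1·1·(-1) + 7·2·1 + 21·2·(-1) = −1 + 14 − 42 = -29.

-29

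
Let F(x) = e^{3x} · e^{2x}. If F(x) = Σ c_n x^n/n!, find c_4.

The EGF product rule gives c_4 = Σ_{k_1+k_2=4} C(4; k_1,k_2) · ∏ g_i(k_i), where e^{3x} gives (3)^k; e^{2x} gives (2)^k.
g_1(k) for k = 0…4: 1, 3, 9, 27, 81.
g_2(k) for k = 0…4: 1, 2, 4, 8, 16.
c_4 = Σ_k C(4,k)·g_1(k)·g_2(4−k) = 1·1·16 + 4·3·8 + 6·9·4 + 4·27·2 + 1·81·1 = 16 + 96 + 216 + 216 + 81 = 625.

625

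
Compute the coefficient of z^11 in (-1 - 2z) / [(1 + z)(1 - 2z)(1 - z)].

-5460

The denominator gives the recurrence a_n = 2a_(n−1) + a_(n−2) − 2a_(n−3) for n ≥ 3; the numerator fixes a_0 = -1, a_1 = -4, a_2 = -9.
Iterating: -1, -4, -9, -20, -41, -84, -169, -340, -681, -1364, -2729, -5460, so a_11 = -5460.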